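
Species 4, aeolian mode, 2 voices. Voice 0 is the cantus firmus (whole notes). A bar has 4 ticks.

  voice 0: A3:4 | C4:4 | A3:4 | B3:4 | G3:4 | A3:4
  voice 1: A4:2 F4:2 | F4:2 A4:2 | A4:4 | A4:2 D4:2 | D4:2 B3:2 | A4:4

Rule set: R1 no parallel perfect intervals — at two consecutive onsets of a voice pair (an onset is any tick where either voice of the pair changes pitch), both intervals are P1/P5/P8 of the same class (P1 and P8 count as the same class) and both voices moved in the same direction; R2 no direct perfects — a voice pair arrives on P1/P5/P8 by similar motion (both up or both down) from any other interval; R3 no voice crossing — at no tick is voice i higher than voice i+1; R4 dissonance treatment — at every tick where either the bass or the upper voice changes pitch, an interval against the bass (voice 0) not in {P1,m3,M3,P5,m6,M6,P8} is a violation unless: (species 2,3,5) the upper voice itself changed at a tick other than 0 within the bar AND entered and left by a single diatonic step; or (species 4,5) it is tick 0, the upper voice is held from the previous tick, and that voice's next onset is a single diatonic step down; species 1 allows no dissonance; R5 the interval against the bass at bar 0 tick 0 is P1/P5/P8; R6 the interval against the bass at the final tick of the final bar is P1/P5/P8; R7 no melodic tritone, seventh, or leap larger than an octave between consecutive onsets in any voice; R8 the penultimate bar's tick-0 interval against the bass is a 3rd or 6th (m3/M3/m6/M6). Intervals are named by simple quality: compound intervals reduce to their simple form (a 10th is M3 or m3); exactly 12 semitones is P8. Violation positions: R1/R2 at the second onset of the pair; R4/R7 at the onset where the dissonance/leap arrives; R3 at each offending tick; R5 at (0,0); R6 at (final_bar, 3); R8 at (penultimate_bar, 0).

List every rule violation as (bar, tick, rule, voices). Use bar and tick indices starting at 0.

bar 0: v0=A3 v1=A4 downbeat P8
bar 1: v0=C4 v1=F4 downbeat P4
bar 2: v0=A3 v1=A4 downbeat P8
bar 3: v0=B3 v1=A4 downbeat m7
bar 4: v0=G3 v1=D4 downbeat P5
bar 5: v0=A3 v1=A4 downbeat P8
  -> R4 @ bar 1 tick 0 v(0, 1): C4/F4 P4 untreated
  -> R4 @ bar 3 tick 0 v(0, 1): B3/A4 m7 untreated
  -> R8 @ bar 4 tick 0 v(0, 1): penult P5 not 3rd/6th
  -> R2 @ bar 5 tick 0 v(0, 1): G3/B3 M3 -> A3/A4 P8 similar
  -> R7 @ bar 5 tick 0 v(1,): B3->A4 leap 10st

(1, 0, R4, (0, 1))
(3, 0, R4, (0, 1))
(4, 0, R8, (0, 1))
(5, 0, R2, (0, 1))
(5, 0, R7, (1,))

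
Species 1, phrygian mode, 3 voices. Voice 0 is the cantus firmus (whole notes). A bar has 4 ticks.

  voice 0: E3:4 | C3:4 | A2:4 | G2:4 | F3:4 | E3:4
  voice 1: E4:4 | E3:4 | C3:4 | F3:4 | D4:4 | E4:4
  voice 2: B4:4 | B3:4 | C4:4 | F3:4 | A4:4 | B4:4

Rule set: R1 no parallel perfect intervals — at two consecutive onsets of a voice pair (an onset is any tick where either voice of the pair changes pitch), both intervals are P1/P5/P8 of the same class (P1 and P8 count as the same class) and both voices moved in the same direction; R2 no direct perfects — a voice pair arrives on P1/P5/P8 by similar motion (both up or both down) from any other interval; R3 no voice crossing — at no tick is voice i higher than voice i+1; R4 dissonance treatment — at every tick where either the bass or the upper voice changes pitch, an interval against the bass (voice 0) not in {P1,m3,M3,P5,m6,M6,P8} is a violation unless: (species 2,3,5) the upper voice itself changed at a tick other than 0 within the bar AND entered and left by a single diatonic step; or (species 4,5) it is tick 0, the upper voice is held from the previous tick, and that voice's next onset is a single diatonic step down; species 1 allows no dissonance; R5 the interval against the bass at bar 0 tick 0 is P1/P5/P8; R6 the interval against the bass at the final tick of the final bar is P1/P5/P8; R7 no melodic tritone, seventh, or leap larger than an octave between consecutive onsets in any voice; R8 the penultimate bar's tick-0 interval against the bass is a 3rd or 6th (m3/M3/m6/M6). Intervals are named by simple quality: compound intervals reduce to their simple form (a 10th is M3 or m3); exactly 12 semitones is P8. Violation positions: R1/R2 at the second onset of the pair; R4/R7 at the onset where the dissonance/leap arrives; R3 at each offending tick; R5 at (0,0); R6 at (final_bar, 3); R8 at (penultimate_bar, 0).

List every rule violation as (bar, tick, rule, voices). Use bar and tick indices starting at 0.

(1, 0, R1, (1, 2))
(1, 0, R4, (0, 2))
(3, 0, R4, (0, 1))
(3, 0, R4, (0, 2))
(4, 0, R2, (1, 2))
(4, 0, R7, (0,))
(4, 0, R7, (2,))
(5, 0, R1, (1, 2))

bar 0: v0=E3 v1=E4 v2=B4 downbeat P5
bar 1: v0=C3 v1=E3 v2=B3 downbeat M7
bar 2: v0=A2 v1=C3 v2=C4 downbeat m3
bar 3: v0=G2 v1=F3 v2=F3 downbeat m7
bar 4: v0=F3 v1=D4 v2=A4 downbeat M3
bar 5: v0=E3 v1=E4 v2=B4 downbeat P5
  -> R1 @ bar 1 tick 0 v(1, 2): E4/B4 P5 -> E3/B3 P5 similar
  -> R4 @ bar 1 tick 0 v(0, 2): C3/B3 M7 untreated
  -> R4 @ bar 3 tick 0 v(0, 1): G2/F3 m7 untreated
  -> R4 @ bar 3 tick 0 v(0, 2): G2/F3 m7 untreated
  -> R2 @ bar 4 tick 0 v(1, 2): F3/F3 P1 -> D4/A4 P5 similar
  -> R7 @ bar 4 tick 0 v(0,): G2->F3 leap 10st
  -> R7 @ bar 4 tick 0 v(2,): F3->A4 leap 16st
  -> R1 @ bar 5 tick 0 v(1, 2): D4/A4 P5 -> E4/B4 P5 similar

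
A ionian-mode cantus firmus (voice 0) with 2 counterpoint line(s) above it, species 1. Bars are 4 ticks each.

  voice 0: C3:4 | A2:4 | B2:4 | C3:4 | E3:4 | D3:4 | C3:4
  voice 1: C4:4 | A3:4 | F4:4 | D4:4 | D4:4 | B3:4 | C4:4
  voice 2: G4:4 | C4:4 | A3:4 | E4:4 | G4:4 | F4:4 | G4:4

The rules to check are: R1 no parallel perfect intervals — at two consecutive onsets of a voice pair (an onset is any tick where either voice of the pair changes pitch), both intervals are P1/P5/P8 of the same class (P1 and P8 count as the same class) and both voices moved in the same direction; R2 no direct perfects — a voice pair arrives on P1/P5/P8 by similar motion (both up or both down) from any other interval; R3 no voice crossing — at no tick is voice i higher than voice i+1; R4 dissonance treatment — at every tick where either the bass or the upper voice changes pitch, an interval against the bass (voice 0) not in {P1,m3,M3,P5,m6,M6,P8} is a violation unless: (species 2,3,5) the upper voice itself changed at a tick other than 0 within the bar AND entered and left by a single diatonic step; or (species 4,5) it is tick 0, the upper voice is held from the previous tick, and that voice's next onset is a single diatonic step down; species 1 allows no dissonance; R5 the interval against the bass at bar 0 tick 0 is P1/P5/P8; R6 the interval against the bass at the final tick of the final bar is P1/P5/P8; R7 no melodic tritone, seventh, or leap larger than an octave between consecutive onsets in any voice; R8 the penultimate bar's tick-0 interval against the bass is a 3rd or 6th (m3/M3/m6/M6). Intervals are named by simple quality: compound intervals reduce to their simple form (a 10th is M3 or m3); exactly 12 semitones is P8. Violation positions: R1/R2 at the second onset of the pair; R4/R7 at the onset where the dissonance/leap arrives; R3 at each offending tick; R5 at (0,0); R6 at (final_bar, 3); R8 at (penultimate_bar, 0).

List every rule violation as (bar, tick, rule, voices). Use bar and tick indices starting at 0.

(1, 0, R1, (0, 1))
(2, 0, R3, (1, 2))
(2, 0, R4, (0, 1))
(2, 0, R4, (0, 2))
(2, 1, R3, (1, 2))
(2, 2, R3, (1, 2))
(2, 3, R3, (1, 2))
(3, 0, R4, (0, 1))
(4, 0, R4, (0, 1))
(6, 0, R2, (1, 2))

bar 0: v0=C3 v1=C4 v2=G4 downbeat P5
bar 1: v0=A2 v1=A3 v2=C4 downbeat m3
bar 2: v0=B2 v1=F4 v2=A3 downbeat m7
bar 3: v0=C3 v1=D4 v2=E4 downbeat M3
bar 4: v0=E3 v1=D4 v2=G4 downbeat m3
bar 5: v0=D3 v1=B3 v2=F4 downbeat m3
bar 6: v0=C3 v1=C4 v2=G4 downbeat P5
  -> R1 @ bar 1 tick 0 v(0, 1): C3/C4 P8 -> A2/A3 P8 similar
  -> R3 @ bar 2 tick 0 v(1, 2): F4 above A3
  -> R4 @ bar 2 tick 0 v(0, 1): B2/F4 TT untreated
  -> R4 @ bar 2 tick 0 v(0, 2): B2/A3 m7 untreated
  -> R3 @ bar 2 tick 1 v(1, 2): F4 above A3
  -> R3 @ bar 2 tick 2 v(1, 2): F4 above A3
  -> R3 @ bar 2 tick 3 v(1, 2): F4 above A3
  -> R4 @ bar 3 tick 0 v(0, 1): C3/D4 M2 untreated
  -> R4 @ bar 4 tick 0 v(0, 1): E3/D4 m7 untreated
  -> R2 @ bar 6 tick 0 v(1, 2): B3/F4 TT -> C4/G4 P5 similar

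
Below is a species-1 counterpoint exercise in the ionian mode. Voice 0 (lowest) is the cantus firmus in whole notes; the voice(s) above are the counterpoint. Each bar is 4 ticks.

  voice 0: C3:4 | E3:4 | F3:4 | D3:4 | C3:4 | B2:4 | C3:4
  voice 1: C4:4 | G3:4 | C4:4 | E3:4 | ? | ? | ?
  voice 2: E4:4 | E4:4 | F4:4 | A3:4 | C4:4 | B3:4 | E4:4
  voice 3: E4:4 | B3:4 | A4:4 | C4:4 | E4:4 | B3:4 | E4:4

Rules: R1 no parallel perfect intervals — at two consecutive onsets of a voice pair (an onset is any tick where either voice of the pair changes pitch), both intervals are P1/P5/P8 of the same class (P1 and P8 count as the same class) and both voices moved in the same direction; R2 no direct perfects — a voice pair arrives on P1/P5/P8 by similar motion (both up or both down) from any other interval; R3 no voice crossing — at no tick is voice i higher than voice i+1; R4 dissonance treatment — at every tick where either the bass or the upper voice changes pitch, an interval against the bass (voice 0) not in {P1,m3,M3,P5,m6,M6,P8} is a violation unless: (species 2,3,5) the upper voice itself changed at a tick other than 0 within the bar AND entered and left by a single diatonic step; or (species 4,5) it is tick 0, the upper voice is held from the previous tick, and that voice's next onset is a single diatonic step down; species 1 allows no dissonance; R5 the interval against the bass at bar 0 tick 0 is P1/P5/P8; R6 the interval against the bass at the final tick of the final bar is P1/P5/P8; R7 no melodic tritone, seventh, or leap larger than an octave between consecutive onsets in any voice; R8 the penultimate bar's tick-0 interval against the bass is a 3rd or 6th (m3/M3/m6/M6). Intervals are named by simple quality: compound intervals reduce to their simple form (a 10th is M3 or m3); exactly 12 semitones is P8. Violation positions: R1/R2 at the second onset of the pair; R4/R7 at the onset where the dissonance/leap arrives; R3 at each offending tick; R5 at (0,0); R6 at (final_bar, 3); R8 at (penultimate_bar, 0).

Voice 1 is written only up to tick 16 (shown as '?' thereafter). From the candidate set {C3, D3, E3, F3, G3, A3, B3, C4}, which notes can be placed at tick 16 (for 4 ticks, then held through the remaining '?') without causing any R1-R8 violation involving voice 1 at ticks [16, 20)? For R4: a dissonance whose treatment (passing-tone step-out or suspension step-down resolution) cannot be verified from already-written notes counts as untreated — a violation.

{E3, G3}

C3: violates R2
D3: violates R4
E3: legal
F3: violates R2,R4
G3: legal
A3: violates R2
B3: violates R4
C4: violates R2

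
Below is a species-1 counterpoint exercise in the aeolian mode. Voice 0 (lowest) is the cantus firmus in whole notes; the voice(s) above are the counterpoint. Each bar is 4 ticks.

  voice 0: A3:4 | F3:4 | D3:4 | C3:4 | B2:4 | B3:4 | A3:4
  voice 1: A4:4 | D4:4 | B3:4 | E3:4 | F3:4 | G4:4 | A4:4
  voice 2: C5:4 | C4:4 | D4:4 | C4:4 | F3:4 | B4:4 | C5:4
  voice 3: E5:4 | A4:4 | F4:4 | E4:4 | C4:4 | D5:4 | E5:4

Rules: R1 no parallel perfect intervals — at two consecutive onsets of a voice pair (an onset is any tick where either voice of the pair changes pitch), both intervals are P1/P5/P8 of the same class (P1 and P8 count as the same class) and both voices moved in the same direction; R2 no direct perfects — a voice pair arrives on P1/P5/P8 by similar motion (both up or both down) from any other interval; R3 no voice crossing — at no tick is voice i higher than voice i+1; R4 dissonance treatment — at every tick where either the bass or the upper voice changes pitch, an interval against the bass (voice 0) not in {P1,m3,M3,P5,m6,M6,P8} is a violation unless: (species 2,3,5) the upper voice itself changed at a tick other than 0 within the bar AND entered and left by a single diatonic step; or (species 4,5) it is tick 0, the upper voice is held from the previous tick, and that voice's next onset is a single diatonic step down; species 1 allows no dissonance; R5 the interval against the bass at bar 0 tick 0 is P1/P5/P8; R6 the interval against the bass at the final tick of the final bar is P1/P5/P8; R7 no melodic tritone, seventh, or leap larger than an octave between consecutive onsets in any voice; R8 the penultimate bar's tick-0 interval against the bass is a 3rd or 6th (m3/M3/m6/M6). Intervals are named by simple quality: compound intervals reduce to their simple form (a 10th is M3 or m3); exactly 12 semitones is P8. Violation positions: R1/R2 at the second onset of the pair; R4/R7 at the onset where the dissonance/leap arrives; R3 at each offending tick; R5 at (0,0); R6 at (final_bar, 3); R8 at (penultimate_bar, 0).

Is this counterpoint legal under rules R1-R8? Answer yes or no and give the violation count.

No (21 violations)

bar 0: v0=A3 v1=A4 v2=C5 v3=E5 (P5)
bar 1: v0=F3 v1=D4 v2=C4 v3=A4 (M3)
bar 2: v0=D3 v1=B3 v2=D4 v3=F4 (m3)
bar 3: v0=C3 v1=E3 v2=C4 v3=E4 (M3)
bar 4: v0=B2 v1=F3 v2=F3 v3=C4 (m2)
bar 5: v0=B3 v1=G4 v2=B4 v3=D5 (m3)
bar 6: v0=A3 v1=A4 v2=C5 v3=E5 (P5)
  R5 @ bar0.0: opens on m3
  R1 @ bar1.0: A4/E5 P5 -> D4/A4 P5 similar
  R2 @ bar1.0: A3/C5 m3 -> F3/C4 P5 similar
  R3 @ bar1.0: D4 above C4
  R3 @ bar1.1: D4 above C4
  R3 @ bar1.2: D4 above C4
  R3 @ bar1.3: D4 above C4
  R1 @ bar3.0: D3/D4 P8 -> C3/C4 P8 similar
  R2 @ bar3.0: B3/F4 TT -> E3/E4 P8 similar
  R2 @ bar4.0: C4/E4 M3 -> F3/C4 P5 similar
  R4 @ bar4.0: B2/F3 TT untreated
  R4 @ bar4.0: B2/F3 TT untreated
  R4 @ bar4.0: B2/C4 m2 untreated
  R1 @ bar5.0: F3/C4 P5 -> G4/D5 P5 similar
  R2 @ bar5.0: B2/F3 TT -> B3/B4 P8 similar
  R7 @ bar5.0: F3->G4 leap 14st
  R7 @ bar5.0: F3->B4 leap 18st
  R7 @ bar5.0: C4->D5 leap 14st
  R8 @ bar5.0: penult P8 not 3rd/6th
  R1 @ bar6.0: G4/D5 P5 -> A4/E5 P5 similar
  R6 @ bar6.3: closes on m3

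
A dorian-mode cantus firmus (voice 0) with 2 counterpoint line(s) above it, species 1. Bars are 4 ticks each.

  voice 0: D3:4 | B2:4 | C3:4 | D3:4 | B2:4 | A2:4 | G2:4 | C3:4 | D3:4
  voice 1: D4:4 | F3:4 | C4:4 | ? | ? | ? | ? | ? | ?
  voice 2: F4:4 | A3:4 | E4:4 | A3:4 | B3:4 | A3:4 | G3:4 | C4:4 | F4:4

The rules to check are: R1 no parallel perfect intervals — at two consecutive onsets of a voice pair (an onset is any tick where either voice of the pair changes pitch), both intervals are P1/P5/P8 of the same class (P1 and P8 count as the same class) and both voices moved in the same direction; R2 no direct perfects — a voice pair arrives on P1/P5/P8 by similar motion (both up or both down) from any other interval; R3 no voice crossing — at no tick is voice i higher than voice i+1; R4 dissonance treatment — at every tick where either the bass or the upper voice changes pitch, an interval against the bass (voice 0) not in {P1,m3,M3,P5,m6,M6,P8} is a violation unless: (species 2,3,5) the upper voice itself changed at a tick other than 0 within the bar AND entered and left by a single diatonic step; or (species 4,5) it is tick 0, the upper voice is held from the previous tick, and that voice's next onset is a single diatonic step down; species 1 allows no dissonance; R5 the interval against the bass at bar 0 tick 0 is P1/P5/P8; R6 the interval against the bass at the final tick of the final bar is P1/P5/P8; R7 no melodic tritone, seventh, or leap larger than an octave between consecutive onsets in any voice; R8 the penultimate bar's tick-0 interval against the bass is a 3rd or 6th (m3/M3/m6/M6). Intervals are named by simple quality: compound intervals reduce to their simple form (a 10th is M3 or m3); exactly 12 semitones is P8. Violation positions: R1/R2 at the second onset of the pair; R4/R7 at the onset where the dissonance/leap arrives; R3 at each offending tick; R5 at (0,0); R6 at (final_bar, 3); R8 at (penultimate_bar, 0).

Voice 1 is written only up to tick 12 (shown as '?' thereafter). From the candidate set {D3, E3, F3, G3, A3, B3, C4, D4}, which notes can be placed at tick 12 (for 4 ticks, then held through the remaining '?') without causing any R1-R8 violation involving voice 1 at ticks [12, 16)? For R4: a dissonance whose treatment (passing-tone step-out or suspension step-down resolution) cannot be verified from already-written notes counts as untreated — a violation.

D3: violates R2,R7
E3: violates R4
F3: legal
G3: violates R4
A3: violates R2
B3: violates R3
C4: violates R3,R4
D4: violates R1,R3

{F3}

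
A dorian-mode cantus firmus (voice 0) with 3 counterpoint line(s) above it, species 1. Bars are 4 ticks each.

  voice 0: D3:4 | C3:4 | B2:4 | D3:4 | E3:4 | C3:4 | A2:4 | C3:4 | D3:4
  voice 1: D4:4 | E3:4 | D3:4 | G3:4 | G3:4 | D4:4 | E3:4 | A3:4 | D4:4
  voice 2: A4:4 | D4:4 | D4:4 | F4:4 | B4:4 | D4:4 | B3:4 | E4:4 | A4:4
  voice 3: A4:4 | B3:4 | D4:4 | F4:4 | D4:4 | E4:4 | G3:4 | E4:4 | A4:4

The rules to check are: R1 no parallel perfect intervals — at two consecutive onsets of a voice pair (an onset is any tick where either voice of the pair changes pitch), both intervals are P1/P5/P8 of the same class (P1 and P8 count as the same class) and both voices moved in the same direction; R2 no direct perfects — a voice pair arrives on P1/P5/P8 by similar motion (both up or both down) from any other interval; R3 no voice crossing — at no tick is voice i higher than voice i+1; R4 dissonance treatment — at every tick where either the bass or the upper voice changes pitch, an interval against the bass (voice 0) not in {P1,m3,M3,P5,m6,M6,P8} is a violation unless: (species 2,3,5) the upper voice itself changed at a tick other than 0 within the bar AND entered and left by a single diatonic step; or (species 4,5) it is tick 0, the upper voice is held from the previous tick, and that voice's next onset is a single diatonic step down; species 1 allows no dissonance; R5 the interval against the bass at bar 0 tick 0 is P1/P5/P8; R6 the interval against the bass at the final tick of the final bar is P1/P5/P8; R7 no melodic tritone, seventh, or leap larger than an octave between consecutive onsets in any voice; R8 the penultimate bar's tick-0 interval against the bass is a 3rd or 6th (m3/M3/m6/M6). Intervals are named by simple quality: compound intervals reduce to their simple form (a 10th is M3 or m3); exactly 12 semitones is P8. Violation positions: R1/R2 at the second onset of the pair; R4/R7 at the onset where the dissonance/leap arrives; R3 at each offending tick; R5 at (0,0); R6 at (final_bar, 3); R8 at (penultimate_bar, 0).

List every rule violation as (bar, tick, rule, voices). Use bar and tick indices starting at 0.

(1, 0, R1, (1, 3))
(1, 0, R3, (2, 3))
(1, 0, R4, (0, 2))
(1, 0, R4, (0, 3))
(1, 0, R7, (1,))
(1, 0, R7, (3,))
(1, 1, R3, (2, 3))
(1, 2, R3, (2, 3))
(1, 3, R3, (2, 3))
(3, 0, R1, (2, 3))
(3, 0, R4, (0, 1))
(4, 0, R2, (0, 2))
(4, 0, R3, (2, 3))
(4, 0, R4, (0, 3))
(4, 0, R7, (2,))
(4, 1, R3, (2, 3))
(4, 2, R3, (2, 3))
(4, 3, R3, (2, 3))
(5, 0, R4, (0, 1))
(5, 0, R4, (0, 2))
(6, 0, R2, (0, 1))
(6, 0, R2, (1, 2))
(6, 0, R3, (2, 3))
(6, 0, R4, (0, 2))
(6, 0, R4, (0, 3))
(6, 0, R7, (1,))
(6, 1, R3, (2, 3))
(6, 2, R3, (2, 3))
(6, 3, R3, (2, 3))
(7, 0, R1, (1, 2))
(7, 0, R2, (1, 3))
(7, 0, R2, (2, 3))
(8, 0, R1, (1, 2))
(8, 0, R1, (1, 3))
(8, 0, R1, (2, 3))
(8, 0, R2, (0, 1))
(8, 0, R2, (0, 2))
(8, 0, R2, (0, 3))

bar 0: v0=D3 v1=D4 v2=A4 v3=A4 downbeat P5
bar 1: v0=C3 v1=E3 v2=D4 v3=B3 downbeat M7
bar 2: v0=B2 v1=D3 v2=D4 v3=D4 downbeat m3
bar 3: v0=D3 v1=G3 v2=F4 v3=F4 downbeat m3
bar 4: v0=E3 v1=G3 v2=B4 v3=D4 downbeat m7
bar 5: v0=C3 v1=D4 v2=D4 v3=E4 downbeat M3
bar 6: v0=A2 v1=E3 v2=B3 v3=G3 downbeat m7
bar 7: v0=C3 v1=A3 v2=E4 v3=E4 downbeat M3
bar 8: v0=D3 v1=D4 v2=A4 v3=A4 downbeat P5
  -> R1 @ bar 1 tick 0 v(1, 3): D4/A4 P5 -> E3/B3 P5 similar
  -> R3 @ bar 1 tick 0 v(2, 3): D4 above B3
  -> R4 @ bar 1 tick 0 v(0, 2): C3/D4 M2 untreated
  -> R4 @ bar 1 tick 0 v(0, 3): C3/B3 M7 untreated
  -> R7 @ bar 1 tick 0 v(1,): D4->E3 leap 10st
  -> R7 @ bar 1 tick 0 v(3,): A4->B3 leap 10st
  -> R3 @ bar 1 tick 1 v(2, 3): D4 above B3
  -> R3 @ bar 1 tick 2 v(2, 3): D4 above B3
  -> R3 @ bar 1 tick 3 v(2, 3): D4 above B3
  -> R1 @ bar 3 tick 0 v(2, 3): D4/D4 P1 -> F4/F4 P1 similar
  -> R4 @ bar 3 tick 0 v(0, 1): D3/G3 P4 untreated
  -> R2 @ bar 4 tick 0 v(0, 2): D3/F4 m3 -> E3/B4 P5 similar
  -> R3 @ bar 4 tick 0 v(2, 3): B4 above D4
  -> R4 @ bar 4 tick 0 v(0, 3): E3/D4 m7 untreated
  -> R7 @ bar 4 tick 0 v(2,): F4->B4 leap 6st
  -> R3 @ bar 4 tick 1 v(2, 3): B4 above D4
  -> R3 @ bar 4 tick 2 v(2, 3): B4 above D4
  -> R3 @ bar 4 tick 3 v(2, 3): B4 above D4
  -> R4 @ bar 5 tick 0 v(0, 1): C3/D4 M2 untreated
  -> R4 @ bar 5 tick 0 v(0, 2): C3/D4 M2 untreated
  -> R2 @ bar 6 tick 0 v(0, 1): C3/D4 M2 -> A2/E3 P5 similar
  -> R2 @ bar 6 tick 0 v(1, 2): D4/D4 P1 -> E3/B3 P5 similar
  -> R3 @ bar 6 tick 0 v(2, 3): B3 above G3
  -> R4 @ bar 6 tick 0 v(0, 2): A2/B3 M2 untreated
  -> R4 @ bar 6 tick 0 v(0, 3): A2/G3 m7 untreated
  -> R7 @ bar 6 tick 0 v(1,): D4->E3 leap 10st
  -> R3 @ bar 6 tick 1 v(2, 3): B3 above G3
  -> R3 @ bar 6 tick 2 v(2, 3): B3 above G3
  -> R3 @ bar 6 tick 3 v(2, 3): B3 above G3
  -> R1 @ bar 7 tick 0 v(1, 2): E3/B3 P5 -> A3/E4 P5 similar
  -> R2 @ bar 7 tick 0 v(1, 3): E3/G3 m3 -> A3/E4 P5 similar
  -> R2 @ bar 7 tick 0 v(2, 3): B3/G3 M3 -> E4/E4 P1 similar
  -> R1 @ bar 8 tick 0 v(1, 2): A3/E4 P5 -> D4/A4 P5 similar
  -> R1 @ bar 8 tick 0 v(1, 3): A3/E4 P5 -> D4/A4 P5 similar
  -> R1 @ bar 8 tick 0 v(2, 3): E4/E4 P1 -> A4/A4 P1 similar
  -> R2 @ bar 8 tick 0 v(0, 1): C3/A3 M6 -> D3/D4 P8 similar
  -> R2 @ bar 8 tick 0 v(0, 2): C3/E4 M3 -> D3/A4 P5 similar
  -> R2 @ bar 8 tick 0 v(0, 3): C3/E4 M3 -> D3/A4 P5 similar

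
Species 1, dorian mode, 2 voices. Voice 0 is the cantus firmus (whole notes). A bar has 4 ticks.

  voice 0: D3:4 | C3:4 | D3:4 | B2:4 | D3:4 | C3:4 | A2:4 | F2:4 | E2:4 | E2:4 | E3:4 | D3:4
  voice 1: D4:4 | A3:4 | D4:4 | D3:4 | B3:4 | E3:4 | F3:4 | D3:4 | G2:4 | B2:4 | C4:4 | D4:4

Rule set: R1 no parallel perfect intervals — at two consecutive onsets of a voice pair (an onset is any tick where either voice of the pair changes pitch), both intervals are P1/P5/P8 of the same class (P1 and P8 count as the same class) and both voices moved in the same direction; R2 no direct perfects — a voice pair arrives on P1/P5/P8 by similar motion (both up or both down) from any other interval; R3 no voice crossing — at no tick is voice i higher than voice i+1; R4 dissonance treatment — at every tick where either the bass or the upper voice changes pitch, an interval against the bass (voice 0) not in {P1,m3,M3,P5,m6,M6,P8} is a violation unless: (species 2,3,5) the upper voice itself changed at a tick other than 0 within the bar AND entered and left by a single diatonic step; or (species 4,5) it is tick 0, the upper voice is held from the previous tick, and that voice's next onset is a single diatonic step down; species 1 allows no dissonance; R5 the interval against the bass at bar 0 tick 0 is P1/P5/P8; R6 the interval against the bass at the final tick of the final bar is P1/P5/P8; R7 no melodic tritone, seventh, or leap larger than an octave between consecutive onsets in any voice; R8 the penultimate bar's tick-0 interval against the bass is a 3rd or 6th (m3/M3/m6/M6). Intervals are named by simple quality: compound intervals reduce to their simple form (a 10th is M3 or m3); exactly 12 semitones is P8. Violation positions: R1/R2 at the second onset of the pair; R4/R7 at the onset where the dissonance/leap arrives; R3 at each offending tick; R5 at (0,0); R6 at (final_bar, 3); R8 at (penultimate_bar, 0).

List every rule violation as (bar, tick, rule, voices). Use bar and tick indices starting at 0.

bar 0: v0=D3 v1=D4 downbeat P8
bar 1: v0=C3 v1=A3 downbeat M6
bar 2: v0=D3 v1=D4 downbeat P8
bar 3: v0=B2 v1=D3 downbeat m3
bar 4: v0=D3 v1=B3 downbeat M6
bar 5: v0=C3 v1=E3 downbeat M3
bar 6: v0=A2 v1=F3 downbeat m6
bar 7: v0=F2 v1=D3 downbeat M6
bar 8: v0=E2 v1=G2 downbeat m3
bar 9: v0=E2 v1=B2 downbeat P5
bar 10: v0=E3 v1=C4 downbeat m6
bar 11: v0=D3 v1=D4 downbeat P8
  -> R2 @ bar 2 tick 0 v(0, 1): C3/A3 M6 -> D3/D4 P8 similar
  -> R7 @ bar 10 tick 0 v(1,): B2->C4 leap 13st

(2, 0, R2, (0, 1))
(10, 0, R7, (1,))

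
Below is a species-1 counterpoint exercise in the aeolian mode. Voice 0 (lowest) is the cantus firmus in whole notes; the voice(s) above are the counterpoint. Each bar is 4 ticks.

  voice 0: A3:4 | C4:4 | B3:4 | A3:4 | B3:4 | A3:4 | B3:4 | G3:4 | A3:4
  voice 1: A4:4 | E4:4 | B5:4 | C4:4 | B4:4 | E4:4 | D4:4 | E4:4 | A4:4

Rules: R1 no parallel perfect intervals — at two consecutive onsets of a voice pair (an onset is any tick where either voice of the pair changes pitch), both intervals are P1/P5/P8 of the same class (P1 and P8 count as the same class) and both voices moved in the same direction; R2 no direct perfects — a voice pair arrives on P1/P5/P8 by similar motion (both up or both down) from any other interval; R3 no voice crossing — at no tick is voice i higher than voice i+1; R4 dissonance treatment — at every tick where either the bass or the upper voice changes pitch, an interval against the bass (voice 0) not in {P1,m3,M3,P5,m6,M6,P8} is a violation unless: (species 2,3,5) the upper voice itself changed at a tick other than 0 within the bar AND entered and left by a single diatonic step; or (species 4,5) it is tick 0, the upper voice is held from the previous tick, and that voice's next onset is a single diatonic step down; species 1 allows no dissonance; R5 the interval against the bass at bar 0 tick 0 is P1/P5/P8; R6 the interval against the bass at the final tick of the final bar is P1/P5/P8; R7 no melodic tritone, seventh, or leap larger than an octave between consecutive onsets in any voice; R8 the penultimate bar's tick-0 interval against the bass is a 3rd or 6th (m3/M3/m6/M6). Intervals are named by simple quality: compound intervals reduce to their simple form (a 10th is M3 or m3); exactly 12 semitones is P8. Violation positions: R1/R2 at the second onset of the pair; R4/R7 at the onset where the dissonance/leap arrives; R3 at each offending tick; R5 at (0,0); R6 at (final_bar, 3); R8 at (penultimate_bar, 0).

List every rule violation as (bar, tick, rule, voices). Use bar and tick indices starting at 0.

bar 0: v0=A3 v1=A4 downbeat P8
bar 1: v0=C4 v1=E4 downbeat M3
bar 2: v0=B3 v1=B5 downbeat P1
bar 3: v0=A3 v1=C4 downbeat m3
bar 4: v0=B3 v1=B4 downbeat P8
bar 5: v0=A3 v1=E4 downbeat P5
bar 6: v0=B3 v1=D4 downbeat m3
bar 7: v0=G3 v1=E4 downbeat M6
bar 8: v0=A3 v1=A4 downbeat P8
  -> R7 @ bar 2 tick 0 v(1,): E4->B5 leap 19st
  -> R7 @ bar 3 tick 0 v(1,): B5->C4 leap 23st
  -> R2 @ bar 4 tick 0 v(0, 1): A3/C4 m3 -> B3/B4 P8 similar
  -> R7 @ bar 4 tick 0 v(1,): C4->B4 leap 11st
  -> R2 @ bar 5 tick 0 v(0, 1): B3/B4 P8 -> A3/E4 P5 similar
  -> R2 @ bar 8 tick 0 v(0, 1): G3/E4 M6 -> A3/A4 P8 similar

(2, 0, R7, (1,))
(3, 0, R7, (1,))
(4, 0, R2, (0, 1))
(4, 0, R7, (1,))
(5, 0, R2, (0, 1))
(8, 0, R2, (0, 1))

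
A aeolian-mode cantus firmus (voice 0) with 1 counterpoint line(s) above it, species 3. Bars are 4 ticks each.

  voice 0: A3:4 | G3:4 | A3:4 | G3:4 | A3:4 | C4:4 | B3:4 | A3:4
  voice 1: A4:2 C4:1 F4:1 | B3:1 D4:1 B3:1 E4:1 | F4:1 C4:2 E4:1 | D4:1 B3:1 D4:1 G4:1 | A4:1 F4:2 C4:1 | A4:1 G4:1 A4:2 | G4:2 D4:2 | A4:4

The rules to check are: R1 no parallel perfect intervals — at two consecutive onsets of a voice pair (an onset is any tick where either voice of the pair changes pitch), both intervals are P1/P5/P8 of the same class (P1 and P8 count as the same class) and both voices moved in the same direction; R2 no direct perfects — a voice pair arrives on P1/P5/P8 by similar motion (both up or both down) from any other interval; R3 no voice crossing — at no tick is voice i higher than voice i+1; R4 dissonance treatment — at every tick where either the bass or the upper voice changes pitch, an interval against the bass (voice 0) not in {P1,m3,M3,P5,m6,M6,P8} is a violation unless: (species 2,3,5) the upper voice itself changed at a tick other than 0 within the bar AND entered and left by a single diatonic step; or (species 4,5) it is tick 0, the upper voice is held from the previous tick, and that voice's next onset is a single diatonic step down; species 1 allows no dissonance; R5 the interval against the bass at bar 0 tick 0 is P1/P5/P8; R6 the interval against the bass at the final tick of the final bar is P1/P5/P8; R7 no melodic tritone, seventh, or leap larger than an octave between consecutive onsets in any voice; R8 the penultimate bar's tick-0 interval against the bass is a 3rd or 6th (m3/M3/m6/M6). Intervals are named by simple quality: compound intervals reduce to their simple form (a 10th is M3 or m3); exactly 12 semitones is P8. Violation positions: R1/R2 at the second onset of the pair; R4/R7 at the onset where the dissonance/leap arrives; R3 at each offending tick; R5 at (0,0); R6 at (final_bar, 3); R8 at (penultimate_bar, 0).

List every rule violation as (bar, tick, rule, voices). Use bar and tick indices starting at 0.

bar 0: v0=A3 v1=A4 downbeat P8
bar 1: v0=G3 v1=B3 downbeat M3
bar 2: v0=A3 v1=F4 downbeat m6
bar 3: v0=G3 v1=D4 downbeat P5
bar 4: v0=A3 v1=A4 downbeat P8
bar 5: v0=C4 v1=A4 downbeat M6
bar 6: v0=B3 v1=G4 downbeat m6
bar 7: v0=A3 v1=A4 downbeat P8
  -> R7 @ bar 1 tick 0 v(1,): F4->B3 leap 6st
  -> R1 @ bar 3 tick 0 v(0, 1): A3/E4 P5 -> G3/D4 P5 similar
  -> R1 @ bar 4 tick 0 v(0, 1): G3/G4 P8 -> A3/A4 P8 similar

(1, 0, R7, (1,))
(3, 0, R1, (0, 1))
(4, 0, R1, (0, 1))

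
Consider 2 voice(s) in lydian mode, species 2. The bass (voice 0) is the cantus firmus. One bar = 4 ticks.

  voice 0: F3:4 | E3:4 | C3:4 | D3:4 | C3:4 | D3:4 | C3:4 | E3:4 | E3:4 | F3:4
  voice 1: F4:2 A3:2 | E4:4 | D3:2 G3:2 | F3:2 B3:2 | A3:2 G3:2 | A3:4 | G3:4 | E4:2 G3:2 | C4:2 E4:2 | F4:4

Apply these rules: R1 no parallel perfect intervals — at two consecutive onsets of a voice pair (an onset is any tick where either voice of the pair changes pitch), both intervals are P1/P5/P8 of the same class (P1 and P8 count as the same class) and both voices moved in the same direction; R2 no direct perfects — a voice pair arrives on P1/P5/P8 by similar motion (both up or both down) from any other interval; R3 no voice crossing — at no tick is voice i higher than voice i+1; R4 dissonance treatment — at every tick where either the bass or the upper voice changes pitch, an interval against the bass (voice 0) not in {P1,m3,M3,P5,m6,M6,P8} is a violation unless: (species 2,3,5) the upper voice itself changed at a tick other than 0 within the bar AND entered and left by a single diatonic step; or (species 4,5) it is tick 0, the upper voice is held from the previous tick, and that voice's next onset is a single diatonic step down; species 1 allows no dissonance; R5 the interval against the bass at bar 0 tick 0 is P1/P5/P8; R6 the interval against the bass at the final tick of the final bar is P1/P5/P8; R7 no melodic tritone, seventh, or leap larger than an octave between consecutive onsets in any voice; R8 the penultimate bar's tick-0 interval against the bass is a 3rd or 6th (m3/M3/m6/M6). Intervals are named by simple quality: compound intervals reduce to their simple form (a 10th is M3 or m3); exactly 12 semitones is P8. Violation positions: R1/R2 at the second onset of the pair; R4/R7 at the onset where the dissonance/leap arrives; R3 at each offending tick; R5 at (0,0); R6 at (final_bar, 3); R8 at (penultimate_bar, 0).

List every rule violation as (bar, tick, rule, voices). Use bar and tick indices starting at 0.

bar 0: v0=F3 v1=F4 downbeat P8
bar 1: v0=E3 v1=E4 downbeat P8
bar 2: v0=C3 v1=D3 downbeat M2
bar 3: v0=D3 v1=F3 downbeat m3
bar 4: v0=C3 v1=A3 downbeat M6
bar 5: v0=D3 v1=A3 downbeat P5
bar 6: v0=C3 v1=G3 downbeat P5
bar 7: v0=E3 v1=E4 downbeat P8
bar 8: v0=E3 v1=C4 downbeat m6
bar 9: v0=F3 v1=F4 downbeat P8
  -> R4 @ bar 2 tick 0 v(0, 1): C3/D3 M2 untreated
  -> R7 @ bar 2 tick 0 v(1,): E4->D3 leap 14st
  -> R7 @ bar 3 tick 2 v(1,): F3->B3 leap 6st
  -> R1 @ bar 5 tick 0 v(0, 1): C3/G3 P5 -> D3/A3 P5 similar
  -> R1 @ bar 6 tick 0 v(0, 1): D3/A3 P5 -> C3/G3 P5 similar
  -> R2 @ bar 7 tick 0 v(0, 1): C3/G3 P5 -> E3/E4 P8 similar
  -> R1 @ bar 9 tick 0 v(0, 1): E3/E4 P8 -> F3/F4 P8 similar

(2, 0, R4, (0, 1))
(2, 0, R7, (1,))
(3, 2, R7, (1,))
(5, 0, R1, (0, 1))
(6, 0, R1, (0, 1))
(7, 0, R2, (0, 1))
(9, 0, R1, (0, 1))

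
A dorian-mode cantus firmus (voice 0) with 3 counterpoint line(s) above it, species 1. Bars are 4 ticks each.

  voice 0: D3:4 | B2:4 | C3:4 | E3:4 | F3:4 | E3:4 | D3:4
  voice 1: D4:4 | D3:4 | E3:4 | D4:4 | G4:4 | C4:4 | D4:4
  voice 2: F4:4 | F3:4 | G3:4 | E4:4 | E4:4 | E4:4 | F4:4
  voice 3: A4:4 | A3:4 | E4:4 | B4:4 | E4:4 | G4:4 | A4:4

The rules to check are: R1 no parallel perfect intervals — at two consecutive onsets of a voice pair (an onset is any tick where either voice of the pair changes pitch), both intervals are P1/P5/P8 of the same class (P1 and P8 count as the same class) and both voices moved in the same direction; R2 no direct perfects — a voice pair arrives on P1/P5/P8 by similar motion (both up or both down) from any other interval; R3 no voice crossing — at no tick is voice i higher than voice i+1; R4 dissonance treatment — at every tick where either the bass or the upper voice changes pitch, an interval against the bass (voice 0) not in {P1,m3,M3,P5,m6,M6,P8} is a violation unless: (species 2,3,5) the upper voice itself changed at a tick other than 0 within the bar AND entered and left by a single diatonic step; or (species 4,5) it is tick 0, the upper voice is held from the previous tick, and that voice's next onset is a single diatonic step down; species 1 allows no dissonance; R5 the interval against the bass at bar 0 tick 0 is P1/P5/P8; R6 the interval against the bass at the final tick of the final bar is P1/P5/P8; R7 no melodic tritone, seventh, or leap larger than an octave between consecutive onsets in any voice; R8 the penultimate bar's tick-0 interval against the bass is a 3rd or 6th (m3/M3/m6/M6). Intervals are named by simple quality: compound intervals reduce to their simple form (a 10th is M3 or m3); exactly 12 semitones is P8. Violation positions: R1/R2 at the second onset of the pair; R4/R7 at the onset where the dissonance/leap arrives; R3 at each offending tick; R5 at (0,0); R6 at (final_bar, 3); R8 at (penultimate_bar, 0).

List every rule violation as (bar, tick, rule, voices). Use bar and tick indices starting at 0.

bar 0: v0=D3 v1=D4 v2=F4 v3=A4 downbeat P5
bar 1: v0=B2 v1=D3 v2=F3 v3=A3 downbeat m7
bar 2: v0=C3 v1=E3 v2=G3 v3=E4 downbeat M3
bar 3: v0=E3 v1=D4 v2=E4 v3=B4 downbeat P5
bar 4: v0=F3 v1=G4 v2=E4 v3=E4 downbeat M7
bar 5: v0=E3 v1=C4 v2=E4 v3=G4 downbeat m3
bar 6: v0=D3 v1=D4 v2=F4 v3=A4 downbeat P5
  -> R5 @ bar 0 tick 0 v(0, 2): opens on m3
  -> R1 @ bar 1 tick 0 v(1, 3): D4/A4 P5 -> D3/A3 P5 similar
  -> R4 @ bar 1 tick 0 v(0, 2): B2/F3 TT untreated
  -> R4 @ bar 1 tick 0 v(0, 3): B2/A3 m7 untreated
  -> R2 @ bar 2 tick 0 v(0, 2): B2/F3 TT -> C3/G3 P5 similar
  -> R2 @ bar 2 tick 0 v(1, 3): D3/A3 P5 -> E3/E4 P8 similar
  -> R2 @ bar 3 tick 0 v(0, 2): C3/G3 P5 -> E3/E4 P8 similar
  -> R2 @ bar 3 tick 0 v(0, 3): C3/E4 M3 -> E3/B4 P5 similar
  -> R2 @ bar 3 tick 0 v(2, 3): G3/E4 M6 -> E4/B4 P5 similar
  -> R4 @ bar 3 tick 0 v(0, 1): E3/D4 m7 untreated
  -> R7 @ bar 3 tick 0 v(1,): E3->D4 leap 10st
  -> R3 @ bar 4 tick 0 v(1, 2): G4 above E4
  -> R4 @ bar 4 tick 0 v(0, 1): F3/G4 M2 untreated
  -> R4 @ bar 4 tick 0 v(0, 2): F3/E4 M7 untreated
  -> R4 @ bar 4 tick 0 v(0, 3): F3/E4 M7 untreated
  -> R3 @ bar 4 tick 1 v(1, 2): G4 above E4
  -> R3 @ bar 4 tick 2 v(1, 2): G4 above E4
  -> R3 @ bar 4 tick 3 v(1, 2): G4 above E4
  -> R8 @ bar 5 tick 0 v(0, 2): penult P8 not 3rd/6th
  -> R1 @ bar 6 tick 0 v(1, 3): C4/G4 P5 -> D4/A4 P5 similar
  -> R6 @ bar 6 tick 3 v(0, 2): closes on m3

(0, 0, R5, (0, 2))
(1, 0, R1, (1, 3))
(1, 0, R4, (0, 2))
(1, 0, R4, (0, 3))
(2, 0, R2, (0, 2))
(2, 0, R2, (1, 3))
(3, 0, R2, (0, 2))
(3, 0, R2, (0, 3))
(3, 0, R2, (2, 3))
(3, 0, R4, (0, 1))
(3, 0, R7, (1,))
(4, 0, R3, (1, 2))
(4, 0, R4, (0, 1))
(4, 0, R4, (0, 2))
(4, 0, R4, (0, 3))
(4, 1, R3, (1, 2))
(4, 2, R3, (1, 2))
(4, 3, R3, (1, 2))
(5, 0, R8, (0, 2))
(6, 0, R1, (1, 3))
(6, 3, R6, (0, 2))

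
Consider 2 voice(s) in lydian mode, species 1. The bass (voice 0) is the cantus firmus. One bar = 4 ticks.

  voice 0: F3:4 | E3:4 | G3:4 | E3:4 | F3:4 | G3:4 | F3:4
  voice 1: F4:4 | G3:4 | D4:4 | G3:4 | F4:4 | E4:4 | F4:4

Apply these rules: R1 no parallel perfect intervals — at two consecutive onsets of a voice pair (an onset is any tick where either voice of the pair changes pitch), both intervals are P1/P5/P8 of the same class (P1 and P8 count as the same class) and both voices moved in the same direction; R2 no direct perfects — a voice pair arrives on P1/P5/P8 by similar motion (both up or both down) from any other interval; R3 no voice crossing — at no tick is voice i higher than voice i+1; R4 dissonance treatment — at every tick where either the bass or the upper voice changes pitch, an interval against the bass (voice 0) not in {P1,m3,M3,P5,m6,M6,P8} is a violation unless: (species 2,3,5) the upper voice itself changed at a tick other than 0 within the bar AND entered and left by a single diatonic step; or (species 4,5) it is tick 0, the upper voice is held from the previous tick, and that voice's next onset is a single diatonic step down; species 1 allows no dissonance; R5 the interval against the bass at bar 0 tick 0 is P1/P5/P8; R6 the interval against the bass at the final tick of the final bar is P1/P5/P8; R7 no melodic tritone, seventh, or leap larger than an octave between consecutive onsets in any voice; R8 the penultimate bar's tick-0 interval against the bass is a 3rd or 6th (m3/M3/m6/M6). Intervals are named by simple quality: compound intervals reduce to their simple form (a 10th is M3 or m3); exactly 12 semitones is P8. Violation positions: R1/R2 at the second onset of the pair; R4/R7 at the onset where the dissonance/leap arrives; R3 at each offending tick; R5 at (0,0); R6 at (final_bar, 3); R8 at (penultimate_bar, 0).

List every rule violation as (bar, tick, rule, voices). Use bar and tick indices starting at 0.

bar 0: v0=F3 v1=F4 downbeat P8
bar 1: v0=E3 v1=G3 downbeat m3
bar 2: v0=G3 v1=D4 downbeat P5
bar 3: v0=E3 v1=G3 downbeat m3
bar 4: v0=F3 v1=F4 downbeat P8
bar 5: v0=G3 v1=E4 downbeat M6
bar 6: v0=F3 v1=F4 downbeat P8
  -> R7 @ bar 1 tick 0 v(1,): F4->G3 leap 10st
  -> R2 @ bar 2 tick 0 v(0, 1): E3/G3 m3 -> G3/D4 P5 similar
  -> R2 @ bar 4 tick 0 v(0, 1): E3/G3 m3 -> F3/F4 P8 similar
  -> R7 @ bar 4 tick 0 v(1,): G3->F4 leap 10st

(1, 0, R7, (1,))
(2, 0, R2, (0, 1))
(4, 0, R2, (0, 1))
(4, 0, R7, (1,))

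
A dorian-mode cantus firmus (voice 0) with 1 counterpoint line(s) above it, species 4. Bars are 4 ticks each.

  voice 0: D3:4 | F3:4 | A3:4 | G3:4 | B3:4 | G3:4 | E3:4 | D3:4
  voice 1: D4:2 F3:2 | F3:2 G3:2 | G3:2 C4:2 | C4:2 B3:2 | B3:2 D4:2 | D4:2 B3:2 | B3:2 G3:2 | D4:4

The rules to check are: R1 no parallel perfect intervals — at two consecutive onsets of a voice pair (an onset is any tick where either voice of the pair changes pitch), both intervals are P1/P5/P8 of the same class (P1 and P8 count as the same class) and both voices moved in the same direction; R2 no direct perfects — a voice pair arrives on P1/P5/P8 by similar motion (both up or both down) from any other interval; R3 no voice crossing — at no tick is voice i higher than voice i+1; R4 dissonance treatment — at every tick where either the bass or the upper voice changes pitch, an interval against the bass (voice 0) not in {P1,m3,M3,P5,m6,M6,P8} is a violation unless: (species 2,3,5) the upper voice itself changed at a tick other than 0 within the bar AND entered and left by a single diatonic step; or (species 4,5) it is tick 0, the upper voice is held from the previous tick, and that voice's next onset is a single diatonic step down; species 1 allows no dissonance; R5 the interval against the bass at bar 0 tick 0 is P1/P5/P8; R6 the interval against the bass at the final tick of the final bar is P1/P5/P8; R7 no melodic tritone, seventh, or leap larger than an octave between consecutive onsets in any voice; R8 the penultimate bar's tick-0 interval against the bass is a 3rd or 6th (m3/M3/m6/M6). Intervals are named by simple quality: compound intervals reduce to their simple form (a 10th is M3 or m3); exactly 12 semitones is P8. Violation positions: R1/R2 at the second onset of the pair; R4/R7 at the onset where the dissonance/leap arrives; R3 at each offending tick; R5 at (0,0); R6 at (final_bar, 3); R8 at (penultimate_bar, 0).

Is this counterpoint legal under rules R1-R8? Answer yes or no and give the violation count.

bar 0: v0=D3 v1=D4 (P8)
bar 1: v0=F3 v1=F3 (P1)
bar 2: v0=A3 v1=G3 (M2)
bar 3: v0=G3 v1=C4 (P4)
bar 4: v0=B3 v1=B3 (P1)
bar 5: v0=G3 v1=D4 (P5)
bar 6: v0=E3 v1=B3 (P5)
bar 7: v0=D3 v1=D4 (P8)
  R4 @ bar1.2: F3/G3 M2 untreated
  R3 @ bar2.0: A3 above G3
  R4 @ bar2.0: A3/G3 M2 untreated
  R3 @ bar2.1: A3 above G3
  R8 @ bar6.0: penult P5 not 3rd/6th

No (5 violations)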